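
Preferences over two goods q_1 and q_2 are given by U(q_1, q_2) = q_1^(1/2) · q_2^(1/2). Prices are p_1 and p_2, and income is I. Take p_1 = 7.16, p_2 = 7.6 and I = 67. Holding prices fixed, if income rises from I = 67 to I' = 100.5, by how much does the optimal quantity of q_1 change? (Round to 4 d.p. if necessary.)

Δq_1* = 2.3394

Demand: q_1*(p_1,p_2,I) = 0.5·I/p_1 and q_2* = 0.5·I/p_2.
At p_1=7.16, p_2=7.6, I=67: q_1* = 0.5·67/7.16 = 4.6788.
At I' = 100.5: q_1* = 7.0182. Change: 7.0182 − 4.6788 = 2.3394.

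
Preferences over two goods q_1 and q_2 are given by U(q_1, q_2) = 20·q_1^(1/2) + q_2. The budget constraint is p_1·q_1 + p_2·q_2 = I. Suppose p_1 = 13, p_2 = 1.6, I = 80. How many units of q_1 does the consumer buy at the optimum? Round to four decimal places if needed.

q_1* = 1.5148

MU_q_1 = 10/√q_1, MU_q_2 = 1. Tangency: 10/√q_1 = p_1/p_2.
Thus q_1* = (10·p_2/p_1)² — independent of I — with the rest of income spent on q_2.
Plugging in: q_1* = (10·1.6/13)² = 1.5148.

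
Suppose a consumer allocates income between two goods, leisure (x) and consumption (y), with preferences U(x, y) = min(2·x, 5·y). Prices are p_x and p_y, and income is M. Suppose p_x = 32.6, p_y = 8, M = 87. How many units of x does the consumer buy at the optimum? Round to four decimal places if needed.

x* = 2.4302

Leontief preferences: the optimum is at the kink where x/5 = y/2, i.e. y = (2/5)·x.
Budget: p_x·x + p_y·(2/5)·x = M, so (5·p_x + 2·p_y)·x = 5·M.
Demand: x*(p_x,p_y,M) = 5·M/(5·p_x + 2·p_y), y* = 2·M/(5·p_x + 2·p_y).
Here 5·32.6 + 2·8 = 179, giving x* = 2.4302.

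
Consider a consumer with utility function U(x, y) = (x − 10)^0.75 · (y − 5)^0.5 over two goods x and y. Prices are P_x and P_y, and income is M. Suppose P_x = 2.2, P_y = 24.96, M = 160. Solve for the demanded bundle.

This is Cobb-Douglas in (x−10, y−5): tangency gives 0.75·P_y·(y−5) = 0.5·P_x·(x−10).
Substituting into the budget: x* = 10 + 0.6·(M − 10·P_x − 5·P_y)/P_x, and y* = 5 + 0.4·(…)/P_y.
Discretionary income = 160 − 10·2.2 − 5·24.96 = 13.2; x* = 10 + 0.6·13.2/2.2 = 13.6; y* = 5 + 0.4·13.2/24.96 = 5.2115.

x* = 13.6, y* = 5.2115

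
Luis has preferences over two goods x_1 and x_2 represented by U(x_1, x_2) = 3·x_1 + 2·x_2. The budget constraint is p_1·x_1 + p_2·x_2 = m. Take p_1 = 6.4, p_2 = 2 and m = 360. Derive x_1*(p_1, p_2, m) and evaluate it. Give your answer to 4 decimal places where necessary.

Linear utility — the consumer picks whichever good has higher MU/price: 3/6.4 = 0.4688 vs 2/2 = 1.
x_2 gives more utility per dollar, so spend all income on x_2: x_2* = m/p_2, x_1* = 0.
Numerically: x_1* = 0, x_2* = 180.

x_1* = 0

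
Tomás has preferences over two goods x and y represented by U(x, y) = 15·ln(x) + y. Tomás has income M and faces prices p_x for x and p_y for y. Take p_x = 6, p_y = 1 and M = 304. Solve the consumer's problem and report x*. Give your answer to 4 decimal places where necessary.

x* = 2.5

Set MRS = p_x/p_y: (15/x)/1 = p_x/p_y.
So x*(p_x,p_y) = 15·p_y/p_x, independent of income; and y* = (M − 15·p_y)/p_y.
At the given prices: x* = 15·1/6 = 2.5.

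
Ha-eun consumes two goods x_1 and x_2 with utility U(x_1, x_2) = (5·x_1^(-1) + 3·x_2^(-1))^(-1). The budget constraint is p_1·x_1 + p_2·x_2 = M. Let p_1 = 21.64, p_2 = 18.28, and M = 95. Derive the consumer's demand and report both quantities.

From the CES first-order condition, (5/3)·(x_2/x_1)^(2) = p_1/p_2.
Hence x_2/x_1 = ((3/5)·p_1/p_2)^(1/(2)), i.e. raised to the 0.5 power.
With the ratio pinned down, the budget gives x_1* = M/(p_1 + p_2·(x_2/x_1)) and x_2* = (x_2/x_1)·x_1*.
Numerically x_2/x_1 = 0.842784, so x_1* = 95/(21.64 + 18.28·0.842784) = 2.5644 and x_2* = 0.842784·2.5644 = 2.1612.

x_1* = 2.5644, x_2* = 2.1612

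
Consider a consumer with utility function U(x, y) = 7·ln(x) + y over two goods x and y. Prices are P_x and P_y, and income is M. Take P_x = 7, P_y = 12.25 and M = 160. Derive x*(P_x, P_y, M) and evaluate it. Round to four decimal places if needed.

x* = 12.25

Set MRS = P_x/P_y: (7/x)/1 = P_x/P_y.
So x*(P_x,P_y) = 7·P_y/P_x, independent of income; and y* = (M − 7·P_y)/P_y.
At the given prices: x* = 7·12.25/7 = 12.25.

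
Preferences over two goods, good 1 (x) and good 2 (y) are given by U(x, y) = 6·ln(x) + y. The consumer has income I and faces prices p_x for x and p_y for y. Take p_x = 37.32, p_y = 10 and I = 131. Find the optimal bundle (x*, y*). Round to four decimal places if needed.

MU_x = 6/x, MU_y = 1. Tangency: 6/x = p_x/p_y.
So x*(p_x,p_y) = 6·p_y/p_x, independent of income; and y* = (I − 6·p_y)/p_y.
At the given prices: x* = 6·10/37.32 = 1.6077, and y* = 7.1.

x* = 1.6077, y* = 7.1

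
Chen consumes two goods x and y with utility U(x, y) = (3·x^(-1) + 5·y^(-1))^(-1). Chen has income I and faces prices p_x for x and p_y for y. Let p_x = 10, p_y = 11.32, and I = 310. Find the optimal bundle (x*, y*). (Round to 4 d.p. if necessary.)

x* = 13.0606, y* = 15.8476

MRS = MU_x/MU_y = (3/5)·(y/x)^(2). Set equal to p_x/p_y.
Solve for the ratio: y/x = [(5/3)·p_x/p_y]^(0.5).
With the ratio pinned down, the budget gives x* = I/(p_x + p_y·(y/x)) and y* = (y/x)·x*.
Numerically y/x = 1.213392, so x* = 310/(10 + 11.32·1.213392) = 13.0606 and y* = 1.213392·13.0606 = 15.8476.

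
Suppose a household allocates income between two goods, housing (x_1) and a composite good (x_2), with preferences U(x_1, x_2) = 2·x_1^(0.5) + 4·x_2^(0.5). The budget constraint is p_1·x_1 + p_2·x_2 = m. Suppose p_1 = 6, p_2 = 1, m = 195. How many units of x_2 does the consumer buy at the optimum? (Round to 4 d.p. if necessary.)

x_2* = 187.2

MU_x_1 ∝ 2·x_1^(-0.5), MU_x_2 ∝ 4·x_2^(-0.5), so MRS = (1/2)·(x_2/x_1)^(0.5) = p_1/p_2.
Hence x_2/x_1 = (2·p_1/p_2)^(1/(0.5)), i.e. raised to the 2 power.
Substitute x_2 = (x_2/x_1)·x_1 into the budget: x_1* = m/(p_1 + p_2·(x_2/x_1)).
Numerically x_2/x_1 = 144, so x_1* = 195/(6 + 1·144) = 1.3 and x_2* = 144·1.3 = 187.2.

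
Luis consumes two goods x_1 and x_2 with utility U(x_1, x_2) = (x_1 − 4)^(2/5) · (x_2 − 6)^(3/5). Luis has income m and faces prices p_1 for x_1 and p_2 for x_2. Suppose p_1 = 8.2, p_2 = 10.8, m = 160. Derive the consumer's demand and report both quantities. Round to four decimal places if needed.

Let x_1' = x_1−4, x_2' = x_2−6. MRS = (2/3)·x_2'/x_1' = p_1/p_2.
After buying the subsistence bundle (4, 6), a share 0.4 of the remaining income goes to x_1: x_1* = 4 + 0.4·(m − 4p_1 − 6p_2)/p_1.
Discretionary income = 160 − 4·8.2 − 6·10.8 = 62.4; x_1* = 4 + 0.4·62.4/8.2 = 7.0439; x_2* = 6 + 0.6·62.4/10.8 = 9.4667.

x_1* = 7.0439, x_2* = 9.4667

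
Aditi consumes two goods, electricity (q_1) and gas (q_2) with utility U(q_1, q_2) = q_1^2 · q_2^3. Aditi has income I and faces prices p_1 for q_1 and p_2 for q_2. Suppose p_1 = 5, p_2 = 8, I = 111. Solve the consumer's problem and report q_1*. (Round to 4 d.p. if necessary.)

q_1* = 8.88

The MRS is (2/3)·q_2/q_1. Set MRS = p_1/p_2.
So 2·p_2·q_2 = 3·p_1·q_1; combined with the budget, a share 0.4 of income goes to q_1.
Demand: q_1*(p_1,p_2,I) = 0.4·I/p_1 and q_2* = 0.6·I/p_2.
At p_1=5, p_2=8, I=111: q_1* = 0.4·111/5 = 8.88.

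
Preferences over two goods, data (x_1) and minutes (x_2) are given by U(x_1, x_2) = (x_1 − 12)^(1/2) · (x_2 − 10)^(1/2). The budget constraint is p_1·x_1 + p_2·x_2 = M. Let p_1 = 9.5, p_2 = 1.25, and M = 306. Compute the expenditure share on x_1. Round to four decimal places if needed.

Let x_1' = x_1−12, x_2' = x_2−10. MRS = x_2'/x_1' = p_1/p_2.
Substituting into the budget: x_1* = 12 + 0.5·(M − 12·p_1 − 10·p_2)/p_1, and x_2* = 10 + 0.5·(…)/p_2.
Discretionary income = 306 − 12·9.5 − 10·1.25 = 179.5; x_1* = 12 + 0.5·179.5/9.5 = 21.4474; x_2* = 10 + 0.5·179.5/1.25 = 81.8.
Expenditure on x_1: 9.5·21.4474 = 203.75; share = 0.6658.

share on x_1 = 0.6658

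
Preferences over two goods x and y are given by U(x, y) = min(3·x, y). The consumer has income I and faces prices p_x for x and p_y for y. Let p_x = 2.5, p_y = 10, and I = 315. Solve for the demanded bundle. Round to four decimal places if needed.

x* = 9.6923, y* = 29.0769

Demand: x*(p_x,p_y,I) = I/(p_x + 3·p_y), y* = 3·I/(p_x + 3·p_y).
Here 2.5 + 3·10 = 32.5, giving x* = 9.6923 and y* = 29.0769.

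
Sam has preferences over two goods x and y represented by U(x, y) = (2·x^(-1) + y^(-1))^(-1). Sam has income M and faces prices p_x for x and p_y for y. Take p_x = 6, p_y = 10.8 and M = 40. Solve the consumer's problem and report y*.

MU_x ∝ 2·x^(-2), MU_y ∝ y^(-2), so MRS = 2·(y/x)^(2) = p_x/p_y.
Solve for the ratio: y/x = [(1/2)·p_x/p_y]^(0.5).
With the ratio pinned down, the budget gives x* = M/(p_x + p_y·(y/x)) and y* = (y/x)·x*.
Numerically y/x = 0.527046, so x* = 40/(6 + 10.8·0.527046) = 3.4211 and y* = 0.527046·3.4211 = 1.8031.

y* = 1.8031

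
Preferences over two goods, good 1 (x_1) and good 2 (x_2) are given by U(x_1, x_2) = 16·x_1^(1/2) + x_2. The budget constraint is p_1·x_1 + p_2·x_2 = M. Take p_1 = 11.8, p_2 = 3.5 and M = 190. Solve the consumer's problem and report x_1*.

x_1* = 5.6306

Utility is quasi-linear in x_2; the FOC for x_1 is 8/√x_1 = p_1/p_2.
Solve: √x_1 = 8·p_2/p_1, so x_1*(p_1,p_2) = (8·p_2/p_1)², and x_2* = (M − p_1·x_1*)/p_2.
Plugging in: x_1* = (8·3.5/11.8)² = 5.6306.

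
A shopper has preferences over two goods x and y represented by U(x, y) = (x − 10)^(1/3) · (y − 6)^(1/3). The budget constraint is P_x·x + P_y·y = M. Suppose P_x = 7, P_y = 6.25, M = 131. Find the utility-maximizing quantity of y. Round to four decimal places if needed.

y* = 7.88

This is Cobb-Douglas in (x−10, y−6): tangency gives 1/3·P_y·(y−6) = 1/3·P_x·(x−10).
Substituting into the budget: x* = 10 + 0.5·(M − 10·P_x − 6·P_y)/P_x, and y* = 6 + 0.5·(…)/P_y.
Discretionary income = 131 − 10·7 − 6·6.25 = 23.5; y* = 6 + 0.5·23.5/6.25 = 7.88.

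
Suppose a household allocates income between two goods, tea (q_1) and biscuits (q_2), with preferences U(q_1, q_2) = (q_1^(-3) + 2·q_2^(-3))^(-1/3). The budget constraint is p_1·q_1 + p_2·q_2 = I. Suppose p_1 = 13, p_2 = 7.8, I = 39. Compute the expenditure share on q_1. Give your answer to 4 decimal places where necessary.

share on q_1 = 0.5523

MRS = MU_q_1/MU_q_2 = (1/2)·(q_2/q_1)^(4). Set equal to p_1/p_2.
Hence q_2/q_1 = (2·p_1/p_2)^(1/(4)), i.e. raised to the 0.25 power.
Substitute q_2 = (q_2/q_1)·q_1 into the budget: q_1* = I/(p_1 + p_2·(q_2/q_1)).
Numerically q_2/q_1 = 1.3512, so q_1* = 39/(13 + 7.8·1.3512) = 1.6568 and q_2* = 1.3512·1.6568 = 2.2387.
Expenditure on q_1: 13·1.6568 = 21.5384; share = 0.5523.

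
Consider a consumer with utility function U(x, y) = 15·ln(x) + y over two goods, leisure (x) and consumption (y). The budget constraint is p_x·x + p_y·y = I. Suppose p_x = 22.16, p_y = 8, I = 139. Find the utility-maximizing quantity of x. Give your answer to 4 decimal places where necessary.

Set MRS = p_x/p_y: (15/x)/1 = p_x/p_y.
So x*(p_x,p_y) = 15·p_y/p_x, independent of income; and y* = (I − 15·p_y)/p_y.
At the given prices: x* = 15·8/22.16 = 5.4152.

x* = 5.4152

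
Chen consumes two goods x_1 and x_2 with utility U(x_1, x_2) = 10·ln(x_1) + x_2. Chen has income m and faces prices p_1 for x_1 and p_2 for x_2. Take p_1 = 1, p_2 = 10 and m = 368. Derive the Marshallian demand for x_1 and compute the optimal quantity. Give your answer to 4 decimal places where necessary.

x_1* = 100

MU_x_1 = 10/x_1, MU_x_2 = 1. Tangency: 10/x_1 = p_1/p_2.
So x_1*(p_1,p_2) = 10·p_2/p_1, independent of income; and x_2* = (m − 10·p_2)/p_2.
At the given prices: x_1* = 10·10/1 = 100.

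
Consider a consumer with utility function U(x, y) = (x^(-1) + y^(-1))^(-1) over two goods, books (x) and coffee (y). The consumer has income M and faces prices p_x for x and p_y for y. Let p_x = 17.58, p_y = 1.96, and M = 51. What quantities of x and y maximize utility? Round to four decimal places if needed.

x* = 2.1748, y* = 6.5134

From the CES first-order condition, (y/x)^(2) = p_x/p_y.
Hence y/x = (p_x/p_y)^(1/(2)), i.e. raised to the 0.5 power.
Substitute y = (y/x)·x into the budget: x* = M/(p_x + p_y·(y/x)).
Numerically y/x = 2.994894, so x* = 51/(17.58 + 1.96·2.994894) = 2.1748 and y* = 2.994894·2.1748 = 6.5134.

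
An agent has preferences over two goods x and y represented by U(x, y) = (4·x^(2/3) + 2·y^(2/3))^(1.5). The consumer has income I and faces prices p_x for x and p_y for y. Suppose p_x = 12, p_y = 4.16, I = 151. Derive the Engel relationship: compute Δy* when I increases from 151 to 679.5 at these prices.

Numerically y/x = 3.000363, so x* = 151/(12 + 4.16·3.000363) = 6.1679 and y* = 3.000363·6.1679 = 18.506.
At I' = 679.5: y* = 83.277. Change: 83.277 − 18.506 = 64.771.

Δy* = 64.771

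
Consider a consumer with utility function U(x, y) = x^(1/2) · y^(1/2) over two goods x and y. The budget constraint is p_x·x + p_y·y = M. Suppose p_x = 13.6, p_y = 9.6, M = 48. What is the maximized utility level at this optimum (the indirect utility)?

V = 2.1004

The MRS is y/x. Set MRS = p_x/p_y.
So 0.5·p_y·y = 0.5·p_x·x; combined with the budget, a share 0.5 of income goes to x.
Demand: x*(p_x,p_y,M) = 0.5·M/p_x and y* = 0.5·M/p_y.
At p_x=13.6, p_y=9.6, M=48: x* = 0.5·48/13.6 = 1.7647, y* = 2.5.
Utility at the optimum: U(1.7647, 2.5) = 2.1004.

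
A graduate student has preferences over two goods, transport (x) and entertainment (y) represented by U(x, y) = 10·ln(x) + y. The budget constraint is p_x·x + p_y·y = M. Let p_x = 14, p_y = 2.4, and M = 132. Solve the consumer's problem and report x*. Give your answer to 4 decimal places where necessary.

MU_x = 10/x, MU_y = 1. Tangency: 10/x = p_x/p_y.
So x*(p_x,p_y) = 10·p_y/p_x, independent of income; and y* = (M − 10·p_y)/p_y.
At the given prices: x* = 10·2.4/14 = 1.7143.

x* = 1.7143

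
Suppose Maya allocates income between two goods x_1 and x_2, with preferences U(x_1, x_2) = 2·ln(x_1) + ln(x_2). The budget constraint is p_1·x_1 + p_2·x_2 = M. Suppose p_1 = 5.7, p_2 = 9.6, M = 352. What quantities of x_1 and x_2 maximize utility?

Tangency: MRS = 2·x_2/x_1 = p_1/p_2.
So 2·p_2·x_2 = p_1·x_1; combined with the budget, a share 2/3 of income goes to x_1.
Demand: x_1*(p_1,p_2,M) = 2/3·M/p_1 and x_2* = 1/3·M/p_2.
At p_1=5.7, p_2=9.6, M=352: x_1* = 2/3·352/5.7 = 41.1696, x_2* = 12.2222.

x_1* = 41.1696, x_2* = 12.2222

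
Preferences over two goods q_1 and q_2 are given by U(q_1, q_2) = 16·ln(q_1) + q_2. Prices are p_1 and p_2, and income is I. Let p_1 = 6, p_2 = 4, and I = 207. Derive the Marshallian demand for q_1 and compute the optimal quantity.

MU_q_1 = 16/q_1, MU_q_2 = 1. Tangency: 16/q_1 = p_1/p_2.
So q_1*(p_1,p_2) = 16·p_2/p_1, independent of income; and q_2* = (I − 16·p_2)/p_2.
At the given prices: q_1* = 16·4/6 = 10.6667.

q_1* = 10.6667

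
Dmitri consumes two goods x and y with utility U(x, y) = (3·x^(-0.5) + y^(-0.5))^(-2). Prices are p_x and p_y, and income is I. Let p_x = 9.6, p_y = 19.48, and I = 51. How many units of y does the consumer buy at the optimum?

y* = 0.9906

Substitute y = (y/x)·x into the budget: x* = I/(p_x + p_y·(y/x)).
Numerically y/x = 0.299944, so x* = 51/(9.6 + 19.48·0.299944) = 3.3025 and y* = 0.299944·3.3025 = 0.9906.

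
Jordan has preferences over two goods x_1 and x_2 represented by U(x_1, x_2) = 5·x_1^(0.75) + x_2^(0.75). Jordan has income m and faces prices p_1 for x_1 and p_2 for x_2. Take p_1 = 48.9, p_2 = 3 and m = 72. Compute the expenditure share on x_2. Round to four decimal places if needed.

From the CES first-order condition, 5·(x_2/x_1)^(0.25) = p_1/p_2.
Hence x_2/x_1 = ((1/5)·p_1/p_2)^(1/(0.25)), i.e. raised to the 4 power.
Substitute x_2 = (x_2/x_1)·x_1 into the budget: x_1* = m/(p_1 + p_2·(x_2/x_1)).
Numerically x_2/x_1 = 112.945882, so x_1* = 72/(48.9 + 3·112.945882) = 0.1857 and x_2* = 112.945882·0.1857 = 20.9732.
Expenditure on x_2: 3·20.9732 = 62.9196; share = 0.8739.

share on x_2 = 0.8739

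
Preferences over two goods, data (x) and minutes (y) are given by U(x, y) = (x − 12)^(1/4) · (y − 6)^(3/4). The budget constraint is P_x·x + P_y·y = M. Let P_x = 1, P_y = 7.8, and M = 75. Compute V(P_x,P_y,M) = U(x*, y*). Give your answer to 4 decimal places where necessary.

V = 1.978

This is Cobb-Douglas in (x−12, y−6): tangency gives 0.25·P_y·(y−6) = 0.75·P_x·(x−12).
Substituting into the budget: x* = 12 + 0.25·(M − 12·P_x − 6·P_y)/P_x, and y* = 6 + 0.75·(…)/P_y.
Discretionary income = 75 − 12·1 − 6·7.8 = 16.2; x* = 12 + 0.25·16.2/1 = 16.05; y* = 6 + 0.75·16.2/7.8 = 7.5577.
Utility at the optimum: U(16.05, 7.5577) = 1.978.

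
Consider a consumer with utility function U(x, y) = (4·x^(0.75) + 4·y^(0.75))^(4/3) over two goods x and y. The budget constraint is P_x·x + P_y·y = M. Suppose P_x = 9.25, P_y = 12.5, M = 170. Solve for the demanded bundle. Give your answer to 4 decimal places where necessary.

x* = 13.0786, y* = 3.9218

MRS = MU_x/MU_y = (y/x)^(0.25). Set equal to P_x/P_y.
Solve for the ratio: y/x = [P_x/P_y]^(4).
Substitute y = (y/x)·x into the budget: x* = M/(P_x + P_y·(y/x)).
Numerically y/x = 0.299866, so x* = 170/(9.25 + 12.5·0.299866) = 13.0786 and y* = 0.299866·13.0786 = 3.9218.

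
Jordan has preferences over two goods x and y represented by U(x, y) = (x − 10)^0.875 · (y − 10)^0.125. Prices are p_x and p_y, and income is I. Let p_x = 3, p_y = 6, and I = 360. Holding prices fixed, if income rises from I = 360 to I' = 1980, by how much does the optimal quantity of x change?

Discretionary income = 360 − 10·3 − 10·6 = 270; x* = 10 + 0.875·270/3 = 88.75.
At I' = 1980: x* = 561.25. Change: 561.25 − 88.75 = 472.5.

Δx* = 472.5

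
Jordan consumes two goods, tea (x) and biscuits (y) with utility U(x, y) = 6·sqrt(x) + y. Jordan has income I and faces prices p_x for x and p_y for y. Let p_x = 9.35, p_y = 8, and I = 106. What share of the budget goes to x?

share on x = 0.5812

Set MRS = p_x/p_y: 3·x^(−1/2) = p_x/p_y.
Thus x* = (3·p_y/p_x)² — independent of I — with the rest of income spent on y.
Plugging in: x* = (3·8/9.35)² = 6.5887, y* = 5.5495.
Expenditure on x: 9.35·6.5887 = 61.6043; share = 0.5812.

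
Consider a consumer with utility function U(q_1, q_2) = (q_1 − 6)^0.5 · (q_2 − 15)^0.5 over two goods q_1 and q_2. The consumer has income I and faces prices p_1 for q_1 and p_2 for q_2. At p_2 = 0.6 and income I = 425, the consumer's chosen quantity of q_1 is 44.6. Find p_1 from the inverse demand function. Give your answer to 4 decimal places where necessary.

This is Cobb-Douglas in (q_1−6, q_2−15): tangency gives 0.5·p_2·(q_2−15) = 0.5·p_1·(q_1−6).
Substituting into the budget: q_1* = 6 + 0.5·(I − 6·p_1 − 15·p_2)/p_1, and q_2* = 15 + 0.5·(…)/p_2.
Set q_1* = 44.6 in the demand function and solve for p_1: p_1 = 5.

p_1 = 5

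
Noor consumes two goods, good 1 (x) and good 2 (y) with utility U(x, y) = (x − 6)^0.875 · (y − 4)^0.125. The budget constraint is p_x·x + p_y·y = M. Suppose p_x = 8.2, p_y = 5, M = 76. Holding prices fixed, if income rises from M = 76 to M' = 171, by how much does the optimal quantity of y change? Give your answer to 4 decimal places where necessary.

Δy* = 2.375

Let x' = x−6, y' = y−4. MRS = 7·y'/x' = p_x/p_y.
After buying the subsistence bundle (6, 4), a share 0.875 of the remaining income goes to x: x* = 6 + 0.875·(M − 6p_x − 4p_y)/p_x.
Discretionary income = 76 − 6·8.2 − 4·5 = 6.8; y* = 4 + 0.125·6.8/5 = 4.17.
At M' = 171: y* = 6.545. Change: 6.545 − 4.17 = 2.375.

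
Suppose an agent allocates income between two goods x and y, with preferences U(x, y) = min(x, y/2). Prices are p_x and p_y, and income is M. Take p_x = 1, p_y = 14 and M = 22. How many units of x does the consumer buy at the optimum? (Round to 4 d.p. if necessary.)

Here 1 + 2·14 = 29, giving x* = 0.7586.

x* = 0.7586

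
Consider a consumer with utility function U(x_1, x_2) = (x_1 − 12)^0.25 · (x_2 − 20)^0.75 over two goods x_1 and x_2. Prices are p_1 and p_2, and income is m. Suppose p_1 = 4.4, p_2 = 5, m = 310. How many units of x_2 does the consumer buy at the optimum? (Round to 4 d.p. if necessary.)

x_2* = 43.58

MRS = (1/3)·(x_2−20)/(x_1−12). Tangency with p_1/p_2 gives x_2−20 = 3·(p_1/p_2)·(x_1−12).
After buying the subsistence bundle (12, 20), a share 0.25 of the remaining income goes to x_1: x_1* = 12 + 0.25·(m − 12p_1 − 20p_2)/p_1.
Discretionary income = 310 − 12·4.4 − 20·5 = 157.2; x_2* = 20 + 0.75·157.2/5 = 43.58.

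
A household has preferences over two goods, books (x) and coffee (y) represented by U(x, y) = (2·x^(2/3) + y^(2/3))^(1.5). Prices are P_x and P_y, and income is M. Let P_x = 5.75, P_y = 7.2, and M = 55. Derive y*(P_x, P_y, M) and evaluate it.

MRS = MU_x/MU_y = 2·(y/x)^(1/3). Set equal to P_x/P_y.
Hence y/x = ((1/2)·P_x/P_y)^(1/(1/3)), i.e. raised to the 3 power.
Substitute y = (y/x)·x into the budget: x* = M/(P_x + P_y·(y/x)).
Numerically y/x = 0.063667, so x* = 55/(5.75 + 7.2·0.063667) = 8.859 and y* = 0.063667·8.859 = 0.564.

y* = 0.564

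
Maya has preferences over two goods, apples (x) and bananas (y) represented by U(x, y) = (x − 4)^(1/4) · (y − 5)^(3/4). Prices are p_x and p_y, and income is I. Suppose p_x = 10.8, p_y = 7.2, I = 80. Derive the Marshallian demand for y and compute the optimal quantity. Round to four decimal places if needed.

y* = 5.0833

This is Cobb-Douglas in (x−4, y−5): tangency gives 0.25·p_y·(y−5) = 0.75·p_x·(x−4).
After buying the subsistence bundle (4, 5), a share 0.25 of the remaining income goes to x: x* = 4 + 0.25·(I − 4p_x − 5p_y)/p_x.
Discretionary income = 80 − 4·10.8 − 5·7.2 = 0.8; y* = 5 + 0.75·0.8/7.2 = 5.0833.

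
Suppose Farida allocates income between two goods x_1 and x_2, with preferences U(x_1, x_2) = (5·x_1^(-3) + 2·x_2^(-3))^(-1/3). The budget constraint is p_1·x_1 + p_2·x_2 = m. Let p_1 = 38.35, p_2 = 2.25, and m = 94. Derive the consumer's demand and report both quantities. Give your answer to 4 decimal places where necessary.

From the CES first-order condition, (5/2)·(x_2/x_1)^(4) = p_1/p_2.
Solve for the ratio: x_2/x_1 = [(2/5)·p_1/p_2]^(0.25).
Substitute x_2 = (x_2/x_1)·x_1 into the budget: x_1* = m/(p_1 + p_2·(x_2/x_1)).
Numerically x_2/x_1 = 1.615886, so x_1* = 94/(38.35 + 2.25·1.615886) = 2.2389 and x_2* = 1.615886·2.2389 = 3.6177.

x_1* = 2.2389, x_2* = 3.6177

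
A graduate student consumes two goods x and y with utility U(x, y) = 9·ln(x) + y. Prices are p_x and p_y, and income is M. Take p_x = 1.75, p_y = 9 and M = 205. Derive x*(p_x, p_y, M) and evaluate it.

So x*(p_x,p_y) = 9·p_y/p_x, independent of income; and y* = (M − 9·p_y)/p_y.
At the given prices: x* = 9·9/1.75 = 46.2857.

x* = 46.2857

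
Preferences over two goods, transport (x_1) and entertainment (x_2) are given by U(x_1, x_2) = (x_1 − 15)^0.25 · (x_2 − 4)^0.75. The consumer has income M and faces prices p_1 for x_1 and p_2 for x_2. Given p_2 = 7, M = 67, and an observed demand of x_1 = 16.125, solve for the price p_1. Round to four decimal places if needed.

This is Cobb-Douglas in (x_1−15, x_2−4): tangency gives 0.25·p_2·(x_2−4) = 0.75·p_1·(x_1−15).
Substituting into the budget: x_1* = 15 + 0.25·(M − 15·p_1 − 4·p_2)/p_1, and x_2* = 4 + 0.75·(…)/p_2.
Set x_1* = 16.125 in the demand function and solve for p_1: p_1 = 2.

p_1 = 2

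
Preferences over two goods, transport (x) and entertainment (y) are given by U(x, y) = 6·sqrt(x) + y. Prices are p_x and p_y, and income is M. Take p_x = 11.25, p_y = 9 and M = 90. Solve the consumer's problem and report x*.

Set MRS = p_x/p_y: 3·x^(−1/2) = p_x/p_y.
Thus x* = (3·p_y/p_x)² — independent of M — with the rest of income spent on y.
Plugging in: x* = (3·9/11.25)² = 5.76.

x* = 5.76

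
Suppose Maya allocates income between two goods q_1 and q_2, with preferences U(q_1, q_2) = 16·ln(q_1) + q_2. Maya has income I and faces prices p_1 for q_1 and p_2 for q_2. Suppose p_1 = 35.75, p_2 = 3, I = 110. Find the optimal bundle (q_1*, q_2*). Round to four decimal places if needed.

q_1* = 1.3427, q_2* = 20.6667

Set MRS = p_1/p_2: (16/q_1)/1 = p_1/p_2.
So q_1*(p_1,p_2) = 16·p_2/p_1, independent of income; and q_2* = (I − 16·p_2)/p_2.
At the given prices: q_1* = 16·3/35.75 = 1.3427, and q_2* = 20.6667.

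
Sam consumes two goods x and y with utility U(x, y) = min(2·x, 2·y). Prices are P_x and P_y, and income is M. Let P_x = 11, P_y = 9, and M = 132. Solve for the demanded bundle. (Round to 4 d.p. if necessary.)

Leontief preferences: the optimum is at the kink where x/2 = y/2, i.e. y = x.
Budget: P_x·x + P_y·x = M, so (2·P_x + 2·P_y)·x = 2·M.
Demand: x*(P_x,P_y,M) = 2·M/(2·P_x + 2·P_y), y* = 2·M/(2·P_x + 2·P_y).
Here 2·11 + 2·9 = 40, giving x* = 6.6 and y* = 6.6.

x* = 6.6, y* = 6.6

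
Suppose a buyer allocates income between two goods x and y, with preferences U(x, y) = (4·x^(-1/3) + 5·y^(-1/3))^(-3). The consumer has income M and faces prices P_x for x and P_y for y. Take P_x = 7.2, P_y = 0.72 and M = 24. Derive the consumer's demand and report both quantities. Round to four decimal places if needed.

x* = 2.0023, y* = 13.3108

MU_x ∝ 4·x^(-4/3), MU_y ∝ 5·y^(-4/3), so MRS = (4/5)·(y/x)^(4/3) = P_x/P_y.
Hence y/x = ((5/4)·P_x/P_y)^(1/(4/3)), i.e. raised to the 0.75 power.
With the ratio pinned down, the budget gives x* = M/(P_x + P_y·(y/x)) and y* = (y/x)·x*.
Numerically y/x = 6.64787, so x* = 24/(7.2 + 0.72·6.64787) = 2.0023 and y* = 6.64787·2.0023 = 13.3108.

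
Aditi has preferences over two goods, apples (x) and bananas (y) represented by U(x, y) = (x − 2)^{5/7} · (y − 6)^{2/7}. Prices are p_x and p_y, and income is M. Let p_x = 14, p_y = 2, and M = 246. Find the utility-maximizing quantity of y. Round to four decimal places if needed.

After buying the subsistence bundle (2, 6), a share 5/7 of the remaining income goes to x: x* = 2 + 5/7·(M − 2p_x − 6p_y)/p_x.
Discretionary income = 246 − 2·14 − 6·2 = 206; y* = 6 + 2/7·206/2 = 35.4286.

y* = 35.4286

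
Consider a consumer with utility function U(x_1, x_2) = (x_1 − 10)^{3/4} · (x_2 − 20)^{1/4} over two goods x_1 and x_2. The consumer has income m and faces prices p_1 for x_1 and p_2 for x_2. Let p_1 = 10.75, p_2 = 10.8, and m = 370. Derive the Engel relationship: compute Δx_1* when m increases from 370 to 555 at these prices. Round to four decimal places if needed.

This is Cobb-Douglas in (x_1−10, x_2−20): tangency gives 0.75·p_2·(x_2−20) = 0.25·p_1·(x_1−10).
After buying the subsistence bundle (10, 20), a share 0.75 of the remaining income goes to x_1: x_1* = 10 + 0.75·(m − 10p_1 − 20p_2)/p_1.
Discretionary income = 370 − 10·10.75 − 20·10.8 = 46.5; x_1* = 10 + 0.75·46.5/10.75 = 13.2442.
At m' = 555: x_1* = 26.1512. Change: 26.1512 − 13.2442 = 12.907.

Δx_1* = 12.907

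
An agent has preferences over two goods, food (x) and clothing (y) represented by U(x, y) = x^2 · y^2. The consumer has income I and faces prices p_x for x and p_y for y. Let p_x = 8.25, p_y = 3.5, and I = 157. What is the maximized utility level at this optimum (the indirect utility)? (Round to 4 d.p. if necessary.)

Tangency: MRS = y/x = p_x/p_y.
So 2·p_y·y = 2·p_x·x; combined with the budget, a share 0.5 of income goes to x.
Demand: x*(p_x,p_y,I) = 0.5·I/p_x and y* = 0.5·I/p_y.
At p_x=8.25, p_y=3.5, I=157: x* = 0.5·157/8.25 = 9.5152, y* = 22.4286.
Utility at the optimum: U(9.5152, 22.4286) = 45544.3639.

V = 45544.3639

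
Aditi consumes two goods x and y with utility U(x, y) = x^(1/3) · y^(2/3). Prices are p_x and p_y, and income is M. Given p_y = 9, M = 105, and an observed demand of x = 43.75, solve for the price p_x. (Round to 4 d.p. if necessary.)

p_x = 0.8

Tangency: MRS = (1/2)·y/x = p_x/p_y.
Rearranging, p_y·y = 2·p_x·x. Substituting into the budget gives p_x·x·(1 + 2) = M.
Demand: x*(p_x,p_y,M) = 1/3·M/p_x and y* = 2/3·M/p_y.
Set x* = 43.75 in the demand function and solve for p_x: p_x = 0.8.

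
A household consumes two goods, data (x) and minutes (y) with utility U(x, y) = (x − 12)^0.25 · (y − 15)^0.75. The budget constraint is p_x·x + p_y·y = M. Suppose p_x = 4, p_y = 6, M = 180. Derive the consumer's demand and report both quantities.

Substituting into the budget: x* = 12 + 0.25·(M − 12·p_x − 15·p_y)/p_x, and y* = 15 + 0.75·(…)/p_y.
Discretionary income = 180 − 12·4 − 15·6 = 42; x* = 12 + 0.25·42/4 = 14.625; y* = 15 + 0.75·42/6 = 20.25.

x* = 14.625, y* = 20.25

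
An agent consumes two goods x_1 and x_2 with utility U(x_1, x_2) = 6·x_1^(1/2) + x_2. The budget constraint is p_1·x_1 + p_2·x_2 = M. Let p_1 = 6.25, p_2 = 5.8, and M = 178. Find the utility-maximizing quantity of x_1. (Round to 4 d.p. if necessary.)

Thus x_1* = (3·p_2/p_1)² — independent of M — with the rest of income spent on x_2.
Plugging in: x_1* = (3·5.8/6.25)² = 7.7507.

x_1* = 7.7507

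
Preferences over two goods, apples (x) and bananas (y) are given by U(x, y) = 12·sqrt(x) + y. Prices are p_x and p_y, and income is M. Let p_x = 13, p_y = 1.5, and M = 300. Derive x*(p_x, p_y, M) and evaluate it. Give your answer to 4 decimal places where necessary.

x* = 0.4793

Set MRS = p_x/p_y: 6·x^(−1/2) = p_x/p_y.
Thus x* = (6·p_y/p_x)² — independent of M — with the rest of income spent on y.
Plugging in: x* = (6·1.5/13)² = 0.4793.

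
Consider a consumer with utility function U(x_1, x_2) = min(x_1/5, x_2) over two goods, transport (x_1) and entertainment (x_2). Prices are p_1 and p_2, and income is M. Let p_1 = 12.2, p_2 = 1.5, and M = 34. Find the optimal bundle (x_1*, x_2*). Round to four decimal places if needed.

With perfect complements, no substitution: consume in ratio x_1:x_2 = 5:1.
Budget: p_1·x_1 + p_2·(1/5)·x_1 = M, so (5·p_1 + p_2)·x_1 = 5·M.
Demand: x_1*(p_1,p_2,M) = 5·M/(5·p_1 + p_2), x_2* = M/(5·p_1 + p_2).
Here 5·12.2 + 1.5 = 62.5, giving x_1* = 2.72 and x_2* = 0.544.

x_1* = 2.72, x_2* = 0.544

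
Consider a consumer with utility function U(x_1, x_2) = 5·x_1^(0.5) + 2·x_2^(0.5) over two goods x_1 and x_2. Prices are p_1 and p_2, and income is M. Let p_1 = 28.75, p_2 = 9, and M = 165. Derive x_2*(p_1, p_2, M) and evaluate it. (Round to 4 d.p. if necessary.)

x_2* = 6.201

From the CES first-order condition, (5/2)·(x_2/x_1)^(0.5) = p_1/p_2.
Hence x_2/x_1 = ((2/5)·p_1/p_2)^(1/(0.5)), i.e. raised to the 2 power.
With the ratio pinned down, the budget gives x_1* = M/(p_1 + p_2·(x_2/x_1)) and x_2* = (x_2/x_1)·x_1*.
Numerically x_2/x_1 = 1.632716, so x_1* = 165/(28.75 + 9·1.632716) = 3.798 and x_2* = 1.632716·3.798 = 6.201.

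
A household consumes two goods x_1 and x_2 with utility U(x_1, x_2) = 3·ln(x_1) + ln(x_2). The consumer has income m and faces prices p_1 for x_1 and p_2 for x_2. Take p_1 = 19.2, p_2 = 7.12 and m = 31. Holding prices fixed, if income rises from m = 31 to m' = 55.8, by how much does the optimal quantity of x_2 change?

Tangency: MRS = 3·x_2/x_1 = p_1/p_2.
Rearranging, p_2·x_2 = (1/3)·p_1·x_1. Substituting into the budget gives p_1·x_1·(1 + (1/3)) = m.
Demand: x_1*(p_1,p_2,m) = 0.75·m/p_1 and x_2* = 0.25·m/p_2.
At p_1=19.2, p_2=7.12, m=31: x_2* = 0.25·31/7.12 = 1.0885.
At m' = 55.8: x_2* = 1.9593. Change: 1.9593 − 1.0885 = 0.8708.

Δx_2* = 0.8708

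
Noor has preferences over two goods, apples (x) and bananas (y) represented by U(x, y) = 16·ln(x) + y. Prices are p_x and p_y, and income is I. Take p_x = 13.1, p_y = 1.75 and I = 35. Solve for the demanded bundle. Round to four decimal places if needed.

x* = 2.1374, y* = 4

Set MRS = p_x/p_y: (16/x)/1 = p_x/p_y.
So x*(p_x,p_y) = 16·p_y/p_x, independent of income; and y* = (I − 16·p_y)/p_y.
At the given prices: x* = 16·1.75/13.1 = 2.1374, and y* = 4.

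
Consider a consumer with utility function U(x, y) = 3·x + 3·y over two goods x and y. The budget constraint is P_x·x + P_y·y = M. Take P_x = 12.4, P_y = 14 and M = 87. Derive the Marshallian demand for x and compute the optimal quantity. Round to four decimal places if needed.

x* = 7.0161

Perfect substitutes: compare marginal utility per dollar. 3/P_x vs 3/P_y → 0.2419 vs 0.2143.
x gives more utility per dollar, so spend all income on x: x* = M/P_x, y* = 0.
Numerically: x* = 7.0161, y* = 0.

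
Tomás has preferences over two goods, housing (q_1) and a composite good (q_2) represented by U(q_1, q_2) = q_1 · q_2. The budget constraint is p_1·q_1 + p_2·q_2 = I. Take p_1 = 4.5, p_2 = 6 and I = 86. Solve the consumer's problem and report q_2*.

q_2* = 7.1667

The MRS is q_2/q_1. Set MRS = p_1/p_2.
So p_2·q_2 = p_1·q_1; combined with the budget, a share 0.5 of income goes to q_1.
Demand: q_1*(p_1,p_2,I) = 0.5·I/p_1 and q_2* = 0.5·I/p_2.
At p_1=4.5, p_2=6, I=86: q_2* = 0.5·86/6 = 7.1667.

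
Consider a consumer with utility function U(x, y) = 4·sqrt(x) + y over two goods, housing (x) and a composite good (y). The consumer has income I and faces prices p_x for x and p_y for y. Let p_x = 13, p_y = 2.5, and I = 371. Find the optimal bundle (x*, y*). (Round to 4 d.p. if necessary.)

x* = 0.1479, y* = 147.6308

Utility is quasi-linear in y; the FOC for x is 2/√x = p_x/p_y.
Thus x* = (2·p_y/p_x)² — independent of I — with the rest of income spent on y.
Plugging in: x* = (2·2.5/13)² = 0.1479, y* = 147.6308.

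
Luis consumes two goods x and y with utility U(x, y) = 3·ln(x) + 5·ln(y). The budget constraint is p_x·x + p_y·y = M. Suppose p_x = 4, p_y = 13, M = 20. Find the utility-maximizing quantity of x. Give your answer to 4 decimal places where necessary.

x* = 1.875

MU_x/MU_y = (3·y)/(5·x); tangency sets this equal to p_x/p_y.
So 3·p_y·y = 5·p_x·x; combined with the budget, a share 0.375 of income goes to x.
Demand: x*(p_x,p_y,M) = 0.375·M/p_x and y* = 0.625·M/p_y.
At p_x=4, p_y=13, M=20: x* = 0.375·20/4 = 1.875.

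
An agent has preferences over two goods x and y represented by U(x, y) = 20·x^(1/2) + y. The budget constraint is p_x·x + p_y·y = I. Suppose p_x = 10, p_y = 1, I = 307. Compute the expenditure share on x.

share on x = 0.0326

Plugging in: x* = (10·1/10)² = 1, y* = 297.
Expenditure on x: 10·1 = 10; share = 0.0326.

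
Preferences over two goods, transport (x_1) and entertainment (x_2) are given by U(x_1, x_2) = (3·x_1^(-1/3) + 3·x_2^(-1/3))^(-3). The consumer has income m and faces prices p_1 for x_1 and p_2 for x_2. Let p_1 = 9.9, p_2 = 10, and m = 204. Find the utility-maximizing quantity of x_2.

x_2* = 10.2128

MU_x_1 ∝ 3·x_1^(-4/3), MU_x_2 ∝ 3·x_2^(-4/3), so MRS = (x_2/x_1)^(4/3) = p_1/p_2.
Solve for the ratio: x_2/x_1 = [p_1/p_2]^(0.75).
Substitute x_2 = (x_2/x_1)·x_1 into the budget: x_1* = m/(p_1 + p_2·(x_2/x_1)).
Numerically x_2/x_1 = 0.992491, so x_1* = 204/(9.9 + 10·0.992491) = 10.2901 and x_2* = 0.992491·10.2901 = 10.2128.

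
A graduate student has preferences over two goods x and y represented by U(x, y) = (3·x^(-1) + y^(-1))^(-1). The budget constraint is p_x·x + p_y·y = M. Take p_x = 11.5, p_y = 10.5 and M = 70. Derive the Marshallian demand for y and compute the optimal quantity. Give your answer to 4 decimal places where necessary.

MU_x ∝ 3·x^(-2), MU_y ∝ y^(-2), so MRS = 3·(y/x)^(2) = p_x/p_y.
Hence y/x = ((1/3)·p_x/p_y)^(1/(2)), i.e. raised to the 0.5 power.
With the ratio pinned down, the budget gives x* = M/(p_x + p_y·(y/x)) and y* = (y/x)·x*.
Numerically y/x = 0.604218, so x* = 70/(11.5 + 10.5·0.604218) = 3.9228 and y* = 0.604218·3.9228 = 2.3702.

y* = 2.3702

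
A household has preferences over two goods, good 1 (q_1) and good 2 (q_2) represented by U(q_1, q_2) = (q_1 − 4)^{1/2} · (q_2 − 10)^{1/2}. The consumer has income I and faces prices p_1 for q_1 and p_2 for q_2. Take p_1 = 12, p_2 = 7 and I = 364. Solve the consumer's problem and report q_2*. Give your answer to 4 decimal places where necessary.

q_2* = 27.5714

Substituting into the budget: q_1* = 4 + 0.5·(I − 4·p_1 − 10·p_2)/p_1, and q_2* = 10 + 0.5·(…)/p_2.
Discretionary income = 364 − 4·12 − 10·7 = 246; q_2* = 10 + 0.5·246/7 = 27.5714.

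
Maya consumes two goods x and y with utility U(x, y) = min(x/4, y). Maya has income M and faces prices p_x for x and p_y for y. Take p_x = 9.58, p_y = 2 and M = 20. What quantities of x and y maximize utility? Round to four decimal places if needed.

With perfect complements, no substitution: consume in ratio x:y = 4:1.
Budget: p_x·x + p_y·(1/4)·x = M, so (4·p_x + p_y)·x = 4·M.
Demand: x*(p_x,p_y,M) = 4·M/(4·p_x + p_y), y* = M/(4·p_x + p_y).
Here 4·9.58 + 2 = 40.32, giving x* = 1.9841 and y* = 0.496.

x* = 1.9841, y* = 0.496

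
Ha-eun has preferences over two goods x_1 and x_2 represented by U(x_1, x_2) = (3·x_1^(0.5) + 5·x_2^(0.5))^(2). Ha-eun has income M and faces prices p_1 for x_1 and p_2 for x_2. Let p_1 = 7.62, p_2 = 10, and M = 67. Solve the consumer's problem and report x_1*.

MRS = MU_x_1/MU_x_2 = (3/5)·(x_2/x_1)^(0.5). Set equal to p_1/p_2.
Hence x_2/x_1 = ((5/3)·p_1/p_2)^(1/(0.5)), i.e. raised to the 2 power.
Substitute x_2 = (x_2/x_1)·x_1 into the budget: x_1* = M/(p_1 + p_2·(x_2/x_1)).
Numerically x_2/x_1 = 1.6129, so x_1* = 67/(7.62 + 10·1.6129) = 2.8212.

x_1* = 2.8212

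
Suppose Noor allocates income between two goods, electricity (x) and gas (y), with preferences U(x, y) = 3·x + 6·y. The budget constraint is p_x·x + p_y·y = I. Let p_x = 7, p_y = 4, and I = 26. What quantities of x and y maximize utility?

x* = 0, y* = 6.5

y gives more utility per dollar, so spend all income on y: y* = I/p_y, x* = 0.
Numerically: x* = 0, y* = 6.5.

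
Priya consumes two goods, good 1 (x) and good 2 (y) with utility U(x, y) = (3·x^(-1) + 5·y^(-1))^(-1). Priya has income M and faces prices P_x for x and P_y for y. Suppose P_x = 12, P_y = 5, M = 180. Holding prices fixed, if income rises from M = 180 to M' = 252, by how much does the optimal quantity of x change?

From the CES first-order condition, (3/5)·(y/x)^(2) = P_x/P_y.
Solve for the ratio: y/x = [(5/3)·P_x/P_y]^(0.5).
With the ratio pinned down, the budget gives x* = M/(P_x + P_y·(y/x)) and y* = (y/x)·x*.
Numerically y/x = 2, so x* = 180/(12 + 5·2) = 8.1818.
At M' = 252: x* = 11.4545. Change: 11.4545 − 8.1818 = 3.2727.

Δx* = 3.2727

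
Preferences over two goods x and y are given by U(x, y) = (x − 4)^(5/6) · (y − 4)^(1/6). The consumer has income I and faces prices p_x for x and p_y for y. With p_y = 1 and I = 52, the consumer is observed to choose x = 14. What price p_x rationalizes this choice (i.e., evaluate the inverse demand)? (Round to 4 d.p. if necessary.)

Let x' = x−4, y' = y−4. MRS = 5·y'/x' = p_x/p_y.
After buying the subsistence bundle (4, 4), a share 5/6 of the remaining income goes to x: x* = 4 + 5/6·(I − 4p_x − 4p_y)/p_x.
Set x* = 14 in the demand function and solve for p_x: p_x = 3.

p_x = 3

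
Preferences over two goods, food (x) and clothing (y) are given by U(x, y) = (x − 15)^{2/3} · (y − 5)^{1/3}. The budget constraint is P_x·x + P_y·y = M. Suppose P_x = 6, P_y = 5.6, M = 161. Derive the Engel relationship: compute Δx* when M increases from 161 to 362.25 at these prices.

Δx* = 22.3611

MRS = 2·(y−5)/(x−15). Tangency with P_x/P_y gives y−5 = (1/2)·(P_x/P_y)·(x−15).
After buying the subsistence bundle (15, 5), a share 2/3 of the remaining income goes to x: x* = 15 + 2/3·(M − 15P_x − 5P_y)/P_x.
Discretionary income = 161 − 15·6 − 5·5.6 = 43; x* = 15 + 2/3·43/6 = 19.7778.
At M' = 362.25: x* = 42.1389. Change: 42.1389 − 19.7778 = 22.3611.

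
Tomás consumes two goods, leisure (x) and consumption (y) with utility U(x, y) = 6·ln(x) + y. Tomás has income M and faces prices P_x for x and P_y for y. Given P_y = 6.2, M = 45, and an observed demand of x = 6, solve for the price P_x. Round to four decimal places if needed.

P_x = 6.2

MU_x = 6/x, MU_y = 1. Tangency: 6/x = P_x/P_y.
So x*(P_x,P_y) = 6·P_y/P_x, independent of income; and y* = (M − 6·P_y)/P_y.
Set x* = 6 in the demand function and solve for P_x: P_x = 6.2.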